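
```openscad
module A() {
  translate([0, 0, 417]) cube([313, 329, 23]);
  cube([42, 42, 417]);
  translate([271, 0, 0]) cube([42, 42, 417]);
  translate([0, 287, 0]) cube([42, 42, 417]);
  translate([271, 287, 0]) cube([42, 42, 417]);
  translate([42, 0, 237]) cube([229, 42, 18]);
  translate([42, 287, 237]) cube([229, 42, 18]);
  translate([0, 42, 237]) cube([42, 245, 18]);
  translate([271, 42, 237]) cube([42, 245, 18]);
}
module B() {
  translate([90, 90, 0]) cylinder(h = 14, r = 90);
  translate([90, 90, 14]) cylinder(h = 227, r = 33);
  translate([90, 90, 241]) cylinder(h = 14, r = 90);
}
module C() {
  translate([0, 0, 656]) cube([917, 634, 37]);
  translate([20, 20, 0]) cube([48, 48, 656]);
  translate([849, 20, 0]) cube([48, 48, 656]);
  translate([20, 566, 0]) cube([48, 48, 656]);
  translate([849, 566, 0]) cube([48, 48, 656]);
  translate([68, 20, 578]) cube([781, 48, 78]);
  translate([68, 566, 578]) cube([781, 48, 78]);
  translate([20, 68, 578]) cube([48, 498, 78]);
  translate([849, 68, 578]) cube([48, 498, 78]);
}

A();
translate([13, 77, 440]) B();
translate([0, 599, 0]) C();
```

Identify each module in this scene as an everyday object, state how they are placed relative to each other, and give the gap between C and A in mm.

A is a stool. B is a spool. C is a table. The spool is on top of the stool. The table is on the floor beside the stool on its +y side. The gap between the table and the stool is 270 mm.

The table's nearest face is 270 mm from the stool's +y face.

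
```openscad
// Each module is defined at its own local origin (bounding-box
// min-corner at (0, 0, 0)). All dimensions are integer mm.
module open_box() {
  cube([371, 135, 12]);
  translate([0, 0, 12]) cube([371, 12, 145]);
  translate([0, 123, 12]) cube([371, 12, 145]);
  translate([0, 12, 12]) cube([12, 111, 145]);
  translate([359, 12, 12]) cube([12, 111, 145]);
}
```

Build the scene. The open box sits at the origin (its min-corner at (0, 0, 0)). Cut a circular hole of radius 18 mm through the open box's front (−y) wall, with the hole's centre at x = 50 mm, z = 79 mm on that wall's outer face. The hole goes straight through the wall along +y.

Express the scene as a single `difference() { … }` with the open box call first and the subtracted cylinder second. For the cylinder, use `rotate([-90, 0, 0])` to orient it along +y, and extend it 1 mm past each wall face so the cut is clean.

difference() {
  open_box();
  translate([50, -1, 79]) rotate([-90, 0, 0]) cylinder(h = 14, r = 18);
}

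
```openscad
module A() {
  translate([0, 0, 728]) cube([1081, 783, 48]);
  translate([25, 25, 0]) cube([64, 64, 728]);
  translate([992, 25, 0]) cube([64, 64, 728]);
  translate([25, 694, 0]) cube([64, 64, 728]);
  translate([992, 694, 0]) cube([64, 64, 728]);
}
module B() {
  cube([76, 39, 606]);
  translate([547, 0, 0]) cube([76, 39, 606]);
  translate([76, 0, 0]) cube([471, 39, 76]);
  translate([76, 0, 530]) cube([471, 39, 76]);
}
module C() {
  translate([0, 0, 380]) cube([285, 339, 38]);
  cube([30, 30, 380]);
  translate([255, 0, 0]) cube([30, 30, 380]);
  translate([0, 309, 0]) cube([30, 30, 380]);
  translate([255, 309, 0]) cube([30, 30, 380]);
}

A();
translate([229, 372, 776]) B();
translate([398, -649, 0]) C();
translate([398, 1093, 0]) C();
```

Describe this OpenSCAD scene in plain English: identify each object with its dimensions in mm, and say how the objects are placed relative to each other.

A is a rectangular dining table. The top is 1081×783×48 mm with its upper surface at z = 776 mm. It stands on four 64×64 mm square legs, each inset 25 mm from the nearest pair of top edges, running from the floor to the underside of the top.

B is a rectangular picture frame lying in the x–z plane (depth along y). The opening is 471 mm wide (x) by 454 mm tall (z), surrounded by a border 76 mm wide on all four sides. The frame is 39 mm deep and is made of two full-height vertical stiles with two horizontal rails fitted between them.

C is a four-legged stool. The seat is 285×339 mm, 38 mm thick, top at z = 418 mm. It stands on four square legs, each 30×30 mm in cross-section, from z = 0 to the seat underside, each flush with a corner of the seat.

The picture frame is on top of the table, centred. Two stools sit around the table at the −y, +y sides.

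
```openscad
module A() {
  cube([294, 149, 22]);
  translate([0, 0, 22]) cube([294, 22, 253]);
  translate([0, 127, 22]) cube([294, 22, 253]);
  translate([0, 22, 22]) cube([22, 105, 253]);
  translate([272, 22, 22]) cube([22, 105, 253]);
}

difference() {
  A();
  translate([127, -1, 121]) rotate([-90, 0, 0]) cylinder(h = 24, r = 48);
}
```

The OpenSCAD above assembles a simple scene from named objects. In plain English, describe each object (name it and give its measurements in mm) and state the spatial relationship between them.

A is an open-topped rectangular box: outside dimensions 294×149×275 mm, with a uniform wall and base thickness of 22 mm. The base is a full 294×149 slab on the floor; four walls sit on top of the base. The front and back walls (the −y and +y sides) span the full width; the two side walls fit between them.

The open box has a circular hole of radius 48 mm through its front wall, centred at (x = 127, z = 121).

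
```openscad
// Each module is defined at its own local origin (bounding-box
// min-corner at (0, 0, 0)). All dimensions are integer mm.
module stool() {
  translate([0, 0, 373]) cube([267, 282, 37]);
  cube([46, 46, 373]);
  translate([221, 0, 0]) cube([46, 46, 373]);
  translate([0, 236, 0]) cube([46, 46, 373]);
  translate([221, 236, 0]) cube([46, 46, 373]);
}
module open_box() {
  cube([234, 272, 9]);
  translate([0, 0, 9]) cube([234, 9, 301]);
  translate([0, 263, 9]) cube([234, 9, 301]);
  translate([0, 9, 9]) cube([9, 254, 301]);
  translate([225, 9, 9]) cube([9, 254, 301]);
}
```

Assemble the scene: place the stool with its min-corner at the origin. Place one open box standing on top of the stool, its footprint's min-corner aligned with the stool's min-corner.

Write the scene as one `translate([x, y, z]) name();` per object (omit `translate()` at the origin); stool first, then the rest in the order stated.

stool();
translate([0, 0, 410]) open_box();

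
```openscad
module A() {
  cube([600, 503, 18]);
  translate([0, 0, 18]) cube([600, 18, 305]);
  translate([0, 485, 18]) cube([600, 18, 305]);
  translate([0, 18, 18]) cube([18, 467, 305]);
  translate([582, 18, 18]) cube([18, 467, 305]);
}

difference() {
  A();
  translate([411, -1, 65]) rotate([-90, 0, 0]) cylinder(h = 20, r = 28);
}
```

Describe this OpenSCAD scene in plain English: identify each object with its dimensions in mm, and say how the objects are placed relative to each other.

A is an open storage box with external size 600×503×323 mm and wall thickness 18 mm (the base is also 18 mm thick). The base covers the whole footprint; the four walls stand on the base, with the y-facing walls full-width and the x-facing walls fitting between their inner faces.

The open box has a circular hole of radius 28 mm through its front wall, centred at (x = 411, z = 65).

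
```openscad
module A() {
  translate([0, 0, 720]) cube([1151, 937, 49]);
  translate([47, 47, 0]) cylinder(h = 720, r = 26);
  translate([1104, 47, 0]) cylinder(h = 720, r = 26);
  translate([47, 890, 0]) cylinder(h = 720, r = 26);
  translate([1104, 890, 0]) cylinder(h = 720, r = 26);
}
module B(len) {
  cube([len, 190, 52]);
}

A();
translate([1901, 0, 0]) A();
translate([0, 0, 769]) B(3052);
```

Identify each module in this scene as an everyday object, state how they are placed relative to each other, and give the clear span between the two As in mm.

Second table starts at x = 1901; first ends at x = 1151; clear span = 1901 − 1151 = 750 mm.

A is a table. B is a beam. A beam spans the tops of two tables. The clear span between the two tables is 750 mm.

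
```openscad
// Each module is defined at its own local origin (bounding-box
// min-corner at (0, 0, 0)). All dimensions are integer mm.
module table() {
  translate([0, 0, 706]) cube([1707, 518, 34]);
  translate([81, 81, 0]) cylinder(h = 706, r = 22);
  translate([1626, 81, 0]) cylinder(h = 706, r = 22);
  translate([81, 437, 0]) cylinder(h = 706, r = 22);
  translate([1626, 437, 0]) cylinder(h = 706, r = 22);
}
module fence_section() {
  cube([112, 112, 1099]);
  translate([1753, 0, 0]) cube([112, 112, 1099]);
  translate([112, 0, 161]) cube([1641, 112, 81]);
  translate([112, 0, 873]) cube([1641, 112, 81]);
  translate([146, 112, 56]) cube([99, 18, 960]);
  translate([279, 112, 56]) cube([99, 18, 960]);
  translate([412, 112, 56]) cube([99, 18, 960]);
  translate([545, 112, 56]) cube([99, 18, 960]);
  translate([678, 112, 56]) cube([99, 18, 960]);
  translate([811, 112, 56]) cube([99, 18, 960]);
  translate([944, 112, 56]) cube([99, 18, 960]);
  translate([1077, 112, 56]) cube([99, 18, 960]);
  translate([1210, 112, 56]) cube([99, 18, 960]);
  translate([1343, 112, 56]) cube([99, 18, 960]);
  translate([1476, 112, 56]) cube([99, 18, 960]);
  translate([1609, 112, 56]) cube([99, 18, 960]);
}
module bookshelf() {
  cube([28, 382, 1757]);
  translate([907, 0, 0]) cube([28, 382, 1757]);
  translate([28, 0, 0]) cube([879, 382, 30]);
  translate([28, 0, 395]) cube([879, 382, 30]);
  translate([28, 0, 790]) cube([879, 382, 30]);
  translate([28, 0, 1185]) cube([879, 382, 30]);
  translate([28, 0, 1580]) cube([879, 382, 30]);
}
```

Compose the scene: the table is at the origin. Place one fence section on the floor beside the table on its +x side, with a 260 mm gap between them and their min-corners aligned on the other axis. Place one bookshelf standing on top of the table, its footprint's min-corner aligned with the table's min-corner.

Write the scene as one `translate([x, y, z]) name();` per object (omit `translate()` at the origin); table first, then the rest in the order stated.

table();
translate([1967, 0, 0]) fence_section();
translate([0, 0, 740]) bookshelf();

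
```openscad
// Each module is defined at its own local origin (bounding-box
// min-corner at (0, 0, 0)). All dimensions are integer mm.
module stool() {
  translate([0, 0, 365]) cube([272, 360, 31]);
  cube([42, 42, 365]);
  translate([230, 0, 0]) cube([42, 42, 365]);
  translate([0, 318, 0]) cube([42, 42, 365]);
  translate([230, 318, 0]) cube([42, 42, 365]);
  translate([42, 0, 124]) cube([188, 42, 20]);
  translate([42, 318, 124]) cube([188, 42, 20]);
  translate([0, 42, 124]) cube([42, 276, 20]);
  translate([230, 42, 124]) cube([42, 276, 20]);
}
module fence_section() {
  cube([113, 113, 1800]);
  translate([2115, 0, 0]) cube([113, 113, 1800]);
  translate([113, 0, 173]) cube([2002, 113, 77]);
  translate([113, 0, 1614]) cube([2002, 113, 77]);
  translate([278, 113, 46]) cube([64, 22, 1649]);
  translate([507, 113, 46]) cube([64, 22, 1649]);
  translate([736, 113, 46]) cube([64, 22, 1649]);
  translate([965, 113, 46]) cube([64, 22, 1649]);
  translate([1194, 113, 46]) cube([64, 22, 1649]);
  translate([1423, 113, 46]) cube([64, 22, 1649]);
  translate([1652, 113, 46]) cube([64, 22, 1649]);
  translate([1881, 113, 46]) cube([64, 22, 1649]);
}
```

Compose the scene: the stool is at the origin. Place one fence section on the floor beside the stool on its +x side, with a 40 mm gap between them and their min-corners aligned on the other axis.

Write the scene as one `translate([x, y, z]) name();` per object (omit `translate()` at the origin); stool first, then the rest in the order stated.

stool();
translate([312, 0, 0]) fence_section();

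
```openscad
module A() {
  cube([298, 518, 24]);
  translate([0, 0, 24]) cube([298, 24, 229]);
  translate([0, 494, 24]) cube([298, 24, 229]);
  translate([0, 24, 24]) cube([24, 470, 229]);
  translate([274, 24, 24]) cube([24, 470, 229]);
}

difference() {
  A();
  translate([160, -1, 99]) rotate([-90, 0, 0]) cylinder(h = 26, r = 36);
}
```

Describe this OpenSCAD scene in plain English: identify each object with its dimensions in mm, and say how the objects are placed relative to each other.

A is an open-topped rectangular box: outside dimensions 298×518×253 mm, with a uniform wall and base thickness of 24 mm. The base is a full 298×518 slab on the floor; four walls sit on top of the base. The front and back walls (the −y and +y sides) span the full width; the two side walls fit between them.

The open box has a circular hole of radius 36 mm through its front wall, centred at (x = 160, z = 99).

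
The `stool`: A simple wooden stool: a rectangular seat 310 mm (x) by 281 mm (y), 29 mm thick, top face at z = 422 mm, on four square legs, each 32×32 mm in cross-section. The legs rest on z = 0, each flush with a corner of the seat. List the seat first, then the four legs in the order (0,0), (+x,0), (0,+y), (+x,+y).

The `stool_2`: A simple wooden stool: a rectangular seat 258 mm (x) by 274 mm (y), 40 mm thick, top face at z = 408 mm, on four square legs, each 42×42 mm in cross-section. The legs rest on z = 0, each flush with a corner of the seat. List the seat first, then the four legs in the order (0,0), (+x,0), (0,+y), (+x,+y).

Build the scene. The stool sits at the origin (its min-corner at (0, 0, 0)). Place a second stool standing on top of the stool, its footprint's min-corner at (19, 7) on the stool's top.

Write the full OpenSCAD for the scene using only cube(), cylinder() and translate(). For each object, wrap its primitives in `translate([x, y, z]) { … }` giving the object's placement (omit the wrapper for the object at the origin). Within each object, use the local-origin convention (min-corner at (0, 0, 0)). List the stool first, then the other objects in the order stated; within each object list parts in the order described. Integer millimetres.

translate([0, 0, 393]) cube([310, 281, 29]);
cube([32, 32, 393]);
translate([278, 0, 0]) cube([32, 32, 393]);
translate([0, 249, 0]) cube([32, 32, 393]);
translate([278, 249, 0]) cube([32, 32, 393]);
translate([19, 7, 422]) {
  translate([0, 0, 368]) cube([258, 274, 40]);
  cube([42, 42, 368]);
  translate([216, 0, 0]) cube([42, 42, 368]);
  translate([0, 232, 0]) cube([42, 42, 368]);
  translate([216, 232, 0]) cube([42, 42, 368]);
}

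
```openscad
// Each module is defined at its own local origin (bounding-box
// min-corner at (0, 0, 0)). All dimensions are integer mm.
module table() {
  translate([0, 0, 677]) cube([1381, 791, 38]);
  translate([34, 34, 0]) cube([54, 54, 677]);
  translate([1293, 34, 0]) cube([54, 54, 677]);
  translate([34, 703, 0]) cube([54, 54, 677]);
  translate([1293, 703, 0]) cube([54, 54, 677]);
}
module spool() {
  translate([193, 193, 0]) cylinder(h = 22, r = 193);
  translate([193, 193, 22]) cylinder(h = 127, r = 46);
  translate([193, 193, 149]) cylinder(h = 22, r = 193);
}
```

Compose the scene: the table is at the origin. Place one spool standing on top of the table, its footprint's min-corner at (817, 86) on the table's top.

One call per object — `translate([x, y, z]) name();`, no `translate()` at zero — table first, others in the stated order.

table();
translate([817, 86, 715]) spool();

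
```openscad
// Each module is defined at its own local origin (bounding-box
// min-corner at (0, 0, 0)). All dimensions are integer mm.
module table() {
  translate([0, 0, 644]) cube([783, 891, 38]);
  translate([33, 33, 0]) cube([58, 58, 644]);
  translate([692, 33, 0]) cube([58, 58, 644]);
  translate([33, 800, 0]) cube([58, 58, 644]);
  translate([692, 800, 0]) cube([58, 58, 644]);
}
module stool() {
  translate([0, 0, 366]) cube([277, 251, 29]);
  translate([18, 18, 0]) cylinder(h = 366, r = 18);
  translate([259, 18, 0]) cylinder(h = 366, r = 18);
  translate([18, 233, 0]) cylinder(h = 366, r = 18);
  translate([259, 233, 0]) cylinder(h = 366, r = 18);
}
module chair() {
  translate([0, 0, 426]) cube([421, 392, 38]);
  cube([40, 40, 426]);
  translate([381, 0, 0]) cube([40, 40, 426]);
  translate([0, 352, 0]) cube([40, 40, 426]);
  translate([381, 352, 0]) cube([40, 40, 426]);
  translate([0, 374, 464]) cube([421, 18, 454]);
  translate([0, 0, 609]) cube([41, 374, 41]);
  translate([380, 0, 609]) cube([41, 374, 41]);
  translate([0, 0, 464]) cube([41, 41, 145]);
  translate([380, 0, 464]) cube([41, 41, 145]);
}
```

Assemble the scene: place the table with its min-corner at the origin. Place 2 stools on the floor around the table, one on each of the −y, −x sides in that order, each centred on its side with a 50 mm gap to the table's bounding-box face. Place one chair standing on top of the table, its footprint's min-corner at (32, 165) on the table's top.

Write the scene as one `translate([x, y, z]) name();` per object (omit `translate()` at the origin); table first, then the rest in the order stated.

table();
translate([253, -301, 0]) stool();
translate([-327, 320, 0]) stool();
translate([32, 165, 682]) chair();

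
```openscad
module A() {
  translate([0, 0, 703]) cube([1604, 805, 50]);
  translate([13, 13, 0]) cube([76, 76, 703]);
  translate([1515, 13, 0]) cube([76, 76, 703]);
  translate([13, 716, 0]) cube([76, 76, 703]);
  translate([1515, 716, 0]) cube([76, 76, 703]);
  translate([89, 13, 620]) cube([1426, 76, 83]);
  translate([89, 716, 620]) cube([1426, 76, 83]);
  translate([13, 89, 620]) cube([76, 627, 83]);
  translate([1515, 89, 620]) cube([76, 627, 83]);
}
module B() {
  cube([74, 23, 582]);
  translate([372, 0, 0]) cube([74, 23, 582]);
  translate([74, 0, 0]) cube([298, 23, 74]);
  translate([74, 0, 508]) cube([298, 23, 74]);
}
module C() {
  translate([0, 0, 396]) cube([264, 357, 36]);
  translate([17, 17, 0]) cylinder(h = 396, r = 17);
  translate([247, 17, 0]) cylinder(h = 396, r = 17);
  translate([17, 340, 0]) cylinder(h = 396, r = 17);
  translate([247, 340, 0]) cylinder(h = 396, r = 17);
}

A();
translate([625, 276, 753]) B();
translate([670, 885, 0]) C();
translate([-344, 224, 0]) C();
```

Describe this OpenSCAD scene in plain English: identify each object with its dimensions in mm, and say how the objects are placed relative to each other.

A is a rectangular dining table. The top is 1604×805×50 mm with its upper surface at z = 753 mm. It stands on four 76×76 mm square legs, each inset 13 mm from the nearest pair of top edges, running from the floor to the underside of the top. Four apron rails, 76 mm thick and 83 mm tall, run between adjacent legs with their top edges flush with the underside of the top and their outer faces flush with the legs' outer faces.

B is a rectangular picture frame lying in the x–z plane (depth along y). The opening is 298 mm wide (x) by 434 mm tall (z), surrounded by a border 74 mm wide on all four sides. The frame is 23 mm deep and is made of two full-height vertical stiles with two horizontal rails fitted between them.

C is a four-legged stool. The seat is 264×357 mm, 36 mm thick, top at z = 432 mm. It stands on four round legs, each 34 mm in diameter, from z = 0 to the seat underside, each leg's axis is inset half a diameter from the nearest pair of seat edges (so the leg's bounding box is flush with the corner).

The picture frame is on top of the table. Two stools sit around the table at the +y, −x sides.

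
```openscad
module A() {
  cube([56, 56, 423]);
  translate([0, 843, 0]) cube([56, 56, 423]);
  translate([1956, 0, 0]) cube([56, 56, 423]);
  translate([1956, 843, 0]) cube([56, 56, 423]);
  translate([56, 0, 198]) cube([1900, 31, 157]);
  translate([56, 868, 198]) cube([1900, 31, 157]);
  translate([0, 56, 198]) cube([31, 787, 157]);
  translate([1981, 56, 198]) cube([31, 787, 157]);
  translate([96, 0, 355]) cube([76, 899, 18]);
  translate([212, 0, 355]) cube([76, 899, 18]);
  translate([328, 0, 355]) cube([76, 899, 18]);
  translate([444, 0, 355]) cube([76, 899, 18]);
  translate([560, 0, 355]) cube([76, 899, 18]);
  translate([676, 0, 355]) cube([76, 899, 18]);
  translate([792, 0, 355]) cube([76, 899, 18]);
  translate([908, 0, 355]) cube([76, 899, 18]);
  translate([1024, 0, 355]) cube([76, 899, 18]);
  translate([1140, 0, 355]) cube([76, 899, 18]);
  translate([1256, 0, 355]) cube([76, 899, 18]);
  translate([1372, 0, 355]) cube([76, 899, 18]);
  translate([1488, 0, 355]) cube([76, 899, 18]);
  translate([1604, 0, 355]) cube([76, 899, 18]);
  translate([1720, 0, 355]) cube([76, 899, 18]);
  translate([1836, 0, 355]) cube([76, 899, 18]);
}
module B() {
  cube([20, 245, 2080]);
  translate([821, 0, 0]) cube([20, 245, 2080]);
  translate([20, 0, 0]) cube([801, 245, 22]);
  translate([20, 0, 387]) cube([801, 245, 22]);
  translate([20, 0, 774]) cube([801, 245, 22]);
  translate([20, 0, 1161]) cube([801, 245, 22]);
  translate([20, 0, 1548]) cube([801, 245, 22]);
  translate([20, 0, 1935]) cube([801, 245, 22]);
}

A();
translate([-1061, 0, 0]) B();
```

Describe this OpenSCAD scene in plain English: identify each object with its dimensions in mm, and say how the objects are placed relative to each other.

A is a bed frame 2012 mm long (x) by 899 mm wide (y). Four 56×56 mm corner posts, 423 mm tall, at the corners of the footprint. Four rails of 31 mm thickness and 157 mm height run between adjacent posts with their undersides at z = 198 mm, their outer faces flush with the outside of the frame (the two x-running rails run between the posts' inner faces; the two y-running rails run between the posts' inner faces). 16 slats, each 76 mm wide (x) and 18 mm thick, lie across the top of the two x-running rails, running the full 899 mm width of the frame in y; the slats are evenly spaced along x between the inner faces of the end posts with equal gaps (rounded down to the nearest mm) at the −x end and between each pair — any rounding remainder accumulates at the +x end.

B is a bookshelf 841 mm wide overall, 245 mm deep and 2080 mm tall. The two sides are 20 mm thick vertical panels. 6 horizontal shelves of 22 mm thickness span between the inner faces of the sides; the lowest shelf sits on the floor and shelves are stacked with a clear vertical gap of 365 mm between each pair.

The bookshelf is on the floor beside the bed frame on its −x side.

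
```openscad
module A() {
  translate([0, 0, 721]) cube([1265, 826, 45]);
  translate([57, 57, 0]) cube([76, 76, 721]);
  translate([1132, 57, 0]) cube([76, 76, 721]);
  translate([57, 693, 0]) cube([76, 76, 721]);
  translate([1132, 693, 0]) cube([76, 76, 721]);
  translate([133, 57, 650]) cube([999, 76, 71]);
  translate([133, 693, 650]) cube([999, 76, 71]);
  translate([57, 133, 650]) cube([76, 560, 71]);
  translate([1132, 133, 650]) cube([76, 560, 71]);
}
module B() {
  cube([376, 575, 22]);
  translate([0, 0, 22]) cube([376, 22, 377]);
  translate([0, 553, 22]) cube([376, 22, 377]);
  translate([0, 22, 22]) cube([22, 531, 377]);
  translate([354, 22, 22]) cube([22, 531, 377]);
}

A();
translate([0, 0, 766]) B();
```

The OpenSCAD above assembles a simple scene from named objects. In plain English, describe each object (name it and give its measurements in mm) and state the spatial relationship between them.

A is a rectangular dining table. The top is 1265×826×45 mm with its upper surface at z = 766 mm. It stands on four 76×76 mm square legs, each inset 57 mm from the nearest pair of top edges, running from the floor to the underside of the top. Four apron rails, 76 mm thick and 71 mm tall, run between adjacent legs with their top edges flush with the underside of the top and their outer faces flush with the legs' outer faces.

B is an open-topped rectangular box: outside dimensions 376×575×399 mm, with a uniform wall and base thickness of 22 mm. The base is a full 376×575 slab on the floor; four walls sit on top of the base. The front and back walls (the −y and +y sides) span the full width; the two side walls fit between them.

The open box is on top of the table.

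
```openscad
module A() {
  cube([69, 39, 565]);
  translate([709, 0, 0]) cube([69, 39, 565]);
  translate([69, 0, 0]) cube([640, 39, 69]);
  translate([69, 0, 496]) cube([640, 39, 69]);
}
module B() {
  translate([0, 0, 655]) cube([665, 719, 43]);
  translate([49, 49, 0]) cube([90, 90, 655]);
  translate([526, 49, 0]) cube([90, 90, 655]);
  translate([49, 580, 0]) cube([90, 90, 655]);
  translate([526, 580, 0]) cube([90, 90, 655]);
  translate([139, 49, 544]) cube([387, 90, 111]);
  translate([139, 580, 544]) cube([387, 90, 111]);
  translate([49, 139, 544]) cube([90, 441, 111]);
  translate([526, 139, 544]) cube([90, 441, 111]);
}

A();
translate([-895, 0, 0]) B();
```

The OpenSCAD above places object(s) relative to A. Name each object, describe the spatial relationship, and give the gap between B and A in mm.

A is a picture frame. B is a table. The table is on the floor beside the picture frame on its −x side. The gap between the table and the picture frame is 230 mm.

The table's nearest face is 230 mm from the picture frame's −x face.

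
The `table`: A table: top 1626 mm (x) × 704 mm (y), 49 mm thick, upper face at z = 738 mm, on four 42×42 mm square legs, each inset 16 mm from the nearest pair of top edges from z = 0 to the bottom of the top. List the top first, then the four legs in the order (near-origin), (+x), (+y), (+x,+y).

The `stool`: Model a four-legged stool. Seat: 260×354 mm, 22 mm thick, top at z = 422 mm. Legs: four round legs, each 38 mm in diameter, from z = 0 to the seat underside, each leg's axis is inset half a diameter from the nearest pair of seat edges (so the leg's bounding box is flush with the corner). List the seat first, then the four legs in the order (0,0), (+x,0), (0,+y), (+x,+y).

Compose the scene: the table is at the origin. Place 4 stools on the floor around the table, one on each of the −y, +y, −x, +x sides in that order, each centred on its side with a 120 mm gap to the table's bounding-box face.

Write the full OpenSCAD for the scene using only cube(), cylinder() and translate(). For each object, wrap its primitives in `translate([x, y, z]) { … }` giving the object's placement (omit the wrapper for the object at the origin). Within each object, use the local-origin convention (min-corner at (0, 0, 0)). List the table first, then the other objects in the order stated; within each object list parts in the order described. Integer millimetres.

translate([0, 0, 689]) cube([1626, 704, 49]);
translate([16, 16, 0]) cube([42, 42, 689]);
translate([1568, 16, 0]) cube([42, 42, 689]);
translate([16, 646, 0]) cube([42, 42, 689]);
translate([1568, 646, 0]) cube([42, 42, 689]);
translate([683, -474, 0]) {
  translate([0, 0, 400]) cube([260, 354, 22]);
  translate([19, 19, 0]) cylinder(h = 400, r = 19);
  translate([241, 19, 0]) cylinder(h = 400, r = 19);
  translate([19, 335, 0]) cylinder(h = 400, r = 19);
  translate([241, 335, 0]) cylinder(h = 400, r = 19);
}
translate([683, 824, 0]) {
  translate([0, 0, 400]) cube([260, 354, 22]);
  translate([19, 19, 0]) cylinder(h = 400, r = 19);
  translate([241, 19, 0]) cylinder(h = 400, r = 19);
  translate([19, 335, 0]) cylinder(h = 400, r = 19);
  translate([241, 335, 0]) cylinder(h = 400, r = 19);
}
translate([-380, 175, 0]) {
  translate([0, 0, 400]) cube([260, 354, 22]);
  translate([19, 19, 0]) cylinder(h = 400, r = 19);
  translate([241, 19, 0]) cylinder(h = 400, r = 19);
  translate([19, 335, 0]) cylinder(h = 400, r = 19);
  translate([241, 335, 0]) cylinder(h = 400, r = 19);
}
translate([1746, 175, 0]) {
  translate([0, 0, 400]) cube([260, 354, 22]);
  translate([19, 19, 0]) cylinder(h = 400, r = 19);
  translate([241, 19, 0]) cylinder(h = 400, r = 19);
  translate([19, 335, 0]) cylinder(h = 400, r = 19);
  translate([241, 335, 0]) cylinder(h = 400, r = 19);
}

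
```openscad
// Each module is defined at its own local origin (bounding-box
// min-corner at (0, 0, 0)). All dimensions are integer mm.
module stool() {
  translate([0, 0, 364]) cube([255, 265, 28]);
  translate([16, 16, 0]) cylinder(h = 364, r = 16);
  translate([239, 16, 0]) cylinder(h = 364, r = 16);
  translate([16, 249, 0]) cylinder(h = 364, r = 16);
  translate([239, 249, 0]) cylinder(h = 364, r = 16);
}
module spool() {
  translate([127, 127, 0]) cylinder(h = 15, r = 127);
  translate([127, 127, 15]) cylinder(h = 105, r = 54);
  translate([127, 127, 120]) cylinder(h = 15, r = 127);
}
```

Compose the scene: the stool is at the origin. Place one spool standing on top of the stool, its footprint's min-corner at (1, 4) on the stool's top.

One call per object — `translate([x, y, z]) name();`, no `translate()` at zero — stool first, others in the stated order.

stool();
translate([1, 4, 392]) spool();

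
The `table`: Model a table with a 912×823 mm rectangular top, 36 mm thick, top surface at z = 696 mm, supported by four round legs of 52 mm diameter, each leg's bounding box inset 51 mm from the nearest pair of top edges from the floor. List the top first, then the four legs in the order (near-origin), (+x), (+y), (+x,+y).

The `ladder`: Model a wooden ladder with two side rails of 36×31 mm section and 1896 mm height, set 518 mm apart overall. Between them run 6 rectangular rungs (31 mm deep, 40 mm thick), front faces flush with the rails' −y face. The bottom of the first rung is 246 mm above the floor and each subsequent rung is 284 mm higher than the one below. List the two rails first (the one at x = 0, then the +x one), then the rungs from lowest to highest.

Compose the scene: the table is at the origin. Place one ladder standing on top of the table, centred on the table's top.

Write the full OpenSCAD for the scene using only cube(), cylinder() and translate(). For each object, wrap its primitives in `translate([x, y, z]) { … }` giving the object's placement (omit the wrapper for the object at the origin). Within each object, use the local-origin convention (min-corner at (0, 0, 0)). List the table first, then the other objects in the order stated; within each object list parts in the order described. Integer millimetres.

translate([0, 0, 660]) cube([912, 823, 36]);
translate([77, 77, 0]) cylinder(h = 660, r = 26);
translate([835, 77, 0]) cylinder(h = 660, r = 26);
translate([77, 746, 0]) cylinder(h = 660, r = 26);
translate([835, 746, 0]) cylinder(h = 660, r = 26);
translate([197, 396, 696]) {
  cube([36, 31, 1896]);
  translate([482, 0, 0]) cube([36, 31, 1896]);
  translate([36, 0, 246]) cube([446, 31, 40]);
  translate([36, 0, 530]) cube([446, 31, 40]);
  translate([36, 0, 814]) cube([446, 31, 40]);
  translate([36, 0, 1098]) cube([446, 31, 40]);
  translate([36, 0, 1382]) cube([446, 31, 40]);
  translate([36, 0, 1666]) cube([446, 31, 40]);
}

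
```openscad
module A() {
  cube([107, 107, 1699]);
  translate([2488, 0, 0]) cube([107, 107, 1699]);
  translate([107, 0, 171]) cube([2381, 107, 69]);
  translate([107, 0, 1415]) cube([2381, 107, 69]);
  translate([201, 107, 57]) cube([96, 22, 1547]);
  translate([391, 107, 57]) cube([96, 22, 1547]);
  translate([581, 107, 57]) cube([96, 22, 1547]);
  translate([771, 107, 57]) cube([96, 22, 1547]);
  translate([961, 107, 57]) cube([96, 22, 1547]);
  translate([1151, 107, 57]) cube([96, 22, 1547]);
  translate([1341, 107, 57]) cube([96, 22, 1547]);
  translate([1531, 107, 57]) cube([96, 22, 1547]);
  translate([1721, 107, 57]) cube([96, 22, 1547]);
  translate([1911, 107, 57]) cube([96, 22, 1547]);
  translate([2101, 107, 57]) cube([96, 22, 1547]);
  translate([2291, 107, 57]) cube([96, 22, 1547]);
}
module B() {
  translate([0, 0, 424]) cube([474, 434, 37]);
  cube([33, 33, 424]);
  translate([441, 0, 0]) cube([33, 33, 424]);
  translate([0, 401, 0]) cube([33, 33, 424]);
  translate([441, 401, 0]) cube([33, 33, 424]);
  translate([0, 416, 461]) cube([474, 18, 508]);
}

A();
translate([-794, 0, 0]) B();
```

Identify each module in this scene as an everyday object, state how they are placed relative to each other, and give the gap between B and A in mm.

A is a fence section. B is a chair. The chair is on the floor beside the fence section on its −x side. The gap between the chair and the fence section is 320 mm.

The chair's nearest face is 320 mm from the fence section's −x face.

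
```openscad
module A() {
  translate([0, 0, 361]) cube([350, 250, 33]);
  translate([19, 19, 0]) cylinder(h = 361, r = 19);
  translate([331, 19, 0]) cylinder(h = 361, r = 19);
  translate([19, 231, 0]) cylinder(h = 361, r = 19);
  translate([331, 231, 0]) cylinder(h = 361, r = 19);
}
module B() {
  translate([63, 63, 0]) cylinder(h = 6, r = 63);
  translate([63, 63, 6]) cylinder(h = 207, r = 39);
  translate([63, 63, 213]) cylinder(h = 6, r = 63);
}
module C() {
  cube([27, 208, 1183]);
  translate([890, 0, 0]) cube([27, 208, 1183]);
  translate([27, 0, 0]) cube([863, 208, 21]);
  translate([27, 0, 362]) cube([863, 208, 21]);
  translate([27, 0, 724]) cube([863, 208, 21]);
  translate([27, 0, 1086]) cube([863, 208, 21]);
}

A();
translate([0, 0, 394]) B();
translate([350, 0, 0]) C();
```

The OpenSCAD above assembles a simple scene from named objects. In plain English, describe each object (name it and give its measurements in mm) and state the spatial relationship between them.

A is a four-legged stool. The seat is 350×250 mm, 33 mm thick, top at z = 394 mm. It stands on four round legs, each 38 mm in diameter, from z = 0 to the seat underside, each leg's axis is inset half a diameter from the nearest pair of seat edges (so the leg's bounding box is flush with the corner).

B is a spool: two coaxial disc flanges of radius 63 mm and thickness 6 mm, joined by a core cylinder of radius 39 mm and height 207 mm. The lower flange rests on z = 0 and the three cylinders share a vertical axis.

C is a bookshelf 917 mm wide overall, 208 mm deep and 1183 mm tall. The two sides are 27 mm thick vertical panels. 4 horizontal shelves of 21 mm thickness span between the inner faces of the sides; the lowest shelf sits on the floor and shelves are stacked with a clear vertical gap of 341 mm between each pair.

The spool is on top of the stool. The bookshelf is against the stool's +x side, with their −y faces flush.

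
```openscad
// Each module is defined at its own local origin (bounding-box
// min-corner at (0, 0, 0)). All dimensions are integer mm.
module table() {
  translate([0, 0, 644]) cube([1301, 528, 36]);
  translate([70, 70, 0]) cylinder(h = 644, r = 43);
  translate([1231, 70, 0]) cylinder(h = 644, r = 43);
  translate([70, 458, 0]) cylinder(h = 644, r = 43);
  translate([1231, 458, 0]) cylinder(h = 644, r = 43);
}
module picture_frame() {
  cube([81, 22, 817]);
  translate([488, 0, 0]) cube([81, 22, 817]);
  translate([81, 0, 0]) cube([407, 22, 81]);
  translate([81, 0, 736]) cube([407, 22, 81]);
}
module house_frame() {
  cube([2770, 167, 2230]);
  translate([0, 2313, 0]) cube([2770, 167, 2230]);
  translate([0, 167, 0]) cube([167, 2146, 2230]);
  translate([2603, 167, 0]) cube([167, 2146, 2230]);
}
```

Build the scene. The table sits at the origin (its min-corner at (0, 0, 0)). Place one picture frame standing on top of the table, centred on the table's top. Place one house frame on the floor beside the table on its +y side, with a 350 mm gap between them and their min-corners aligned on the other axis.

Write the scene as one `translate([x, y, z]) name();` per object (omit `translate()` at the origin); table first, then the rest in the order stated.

table();
translate([366, 253, 680]) picture_frame();
translate([0, 878, 0]) house_frame();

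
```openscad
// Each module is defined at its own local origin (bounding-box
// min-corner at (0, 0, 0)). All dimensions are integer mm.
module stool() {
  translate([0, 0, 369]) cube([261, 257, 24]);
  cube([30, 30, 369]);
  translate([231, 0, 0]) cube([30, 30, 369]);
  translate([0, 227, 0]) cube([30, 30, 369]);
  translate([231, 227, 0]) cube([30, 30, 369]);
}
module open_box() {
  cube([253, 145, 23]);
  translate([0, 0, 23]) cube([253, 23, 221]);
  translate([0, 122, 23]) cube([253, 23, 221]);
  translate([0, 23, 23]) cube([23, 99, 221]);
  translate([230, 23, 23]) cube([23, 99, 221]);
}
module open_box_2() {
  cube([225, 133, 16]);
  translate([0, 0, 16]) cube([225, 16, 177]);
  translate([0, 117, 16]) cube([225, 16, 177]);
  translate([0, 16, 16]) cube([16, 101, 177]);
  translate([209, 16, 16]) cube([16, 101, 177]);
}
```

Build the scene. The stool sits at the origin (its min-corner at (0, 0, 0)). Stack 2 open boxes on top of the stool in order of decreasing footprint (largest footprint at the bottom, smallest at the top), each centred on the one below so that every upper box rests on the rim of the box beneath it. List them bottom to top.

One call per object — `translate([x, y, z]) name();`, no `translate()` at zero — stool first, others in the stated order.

stool();
translate([4, 56, 393]) open_box();
translate([18, 62, 637]) open_box_2();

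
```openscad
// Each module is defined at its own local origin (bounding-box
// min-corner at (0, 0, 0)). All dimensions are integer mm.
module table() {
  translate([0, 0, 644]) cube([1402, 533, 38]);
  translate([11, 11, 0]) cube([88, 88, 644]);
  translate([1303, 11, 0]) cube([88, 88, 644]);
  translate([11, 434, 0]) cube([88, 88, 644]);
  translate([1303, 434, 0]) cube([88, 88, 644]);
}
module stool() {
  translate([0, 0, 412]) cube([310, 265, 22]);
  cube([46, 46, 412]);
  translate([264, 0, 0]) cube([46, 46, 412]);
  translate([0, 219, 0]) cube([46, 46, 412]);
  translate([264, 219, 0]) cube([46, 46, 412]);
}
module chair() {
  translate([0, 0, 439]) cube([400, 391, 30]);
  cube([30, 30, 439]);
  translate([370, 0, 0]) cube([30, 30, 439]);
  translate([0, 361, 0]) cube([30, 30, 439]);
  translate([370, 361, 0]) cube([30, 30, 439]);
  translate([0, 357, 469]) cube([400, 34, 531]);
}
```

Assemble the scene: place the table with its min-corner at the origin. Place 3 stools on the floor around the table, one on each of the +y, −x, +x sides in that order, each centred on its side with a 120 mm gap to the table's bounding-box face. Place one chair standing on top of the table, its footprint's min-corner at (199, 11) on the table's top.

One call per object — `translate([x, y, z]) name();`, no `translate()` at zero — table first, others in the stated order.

table();
translate([546, 653, 0]) stool();
translate([-430, 134, 0]) stool();
translate([1522, 134, 0]) stool();
translate([199, 11, 682]) chair();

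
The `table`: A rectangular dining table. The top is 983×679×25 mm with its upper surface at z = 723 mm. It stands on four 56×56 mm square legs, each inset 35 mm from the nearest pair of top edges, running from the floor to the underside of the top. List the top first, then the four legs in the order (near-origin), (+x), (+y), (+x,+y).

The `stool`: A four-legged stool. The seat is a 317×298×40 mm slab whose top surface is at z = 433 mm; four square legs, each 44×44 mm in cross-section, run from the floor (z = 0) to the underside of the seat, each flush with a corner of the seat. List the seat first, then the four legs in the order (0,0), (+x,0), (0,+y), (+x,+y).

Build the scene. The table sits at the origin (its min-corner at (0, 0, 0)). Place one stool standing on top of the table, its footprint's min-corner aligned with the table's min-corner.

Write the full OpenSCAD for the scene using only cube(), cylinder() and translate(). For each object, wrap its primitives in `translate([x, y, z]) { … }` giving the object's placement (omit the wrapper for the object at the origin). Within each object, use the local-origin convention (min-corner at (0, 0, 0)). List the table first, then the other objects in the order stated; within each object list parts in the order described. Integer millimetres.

translate([0, 0, 698]) cube([983, 679, 25]);
translate([35, 35, 0]) cube([56, 56, 698]);
translate([892, 35, 0]) cube([56, 56, 698]);
translate([35, 588, 0]) cube([56, 56, 698]);
translate([892, 588, 0]) cube([56, 56, 698]);
translate([0, 0, 723]) {
  translate([0, 0, 393]) cube([317, 298, 40]);
  cube([44, 44, 393]);
  translate([273, 0, 0]) cube([44, 44, 393]);
  translate([0, 254, 0]) cube([44, 44, 393]);
  translate([273, 254, 0]) cube([44, 44, 393]);
}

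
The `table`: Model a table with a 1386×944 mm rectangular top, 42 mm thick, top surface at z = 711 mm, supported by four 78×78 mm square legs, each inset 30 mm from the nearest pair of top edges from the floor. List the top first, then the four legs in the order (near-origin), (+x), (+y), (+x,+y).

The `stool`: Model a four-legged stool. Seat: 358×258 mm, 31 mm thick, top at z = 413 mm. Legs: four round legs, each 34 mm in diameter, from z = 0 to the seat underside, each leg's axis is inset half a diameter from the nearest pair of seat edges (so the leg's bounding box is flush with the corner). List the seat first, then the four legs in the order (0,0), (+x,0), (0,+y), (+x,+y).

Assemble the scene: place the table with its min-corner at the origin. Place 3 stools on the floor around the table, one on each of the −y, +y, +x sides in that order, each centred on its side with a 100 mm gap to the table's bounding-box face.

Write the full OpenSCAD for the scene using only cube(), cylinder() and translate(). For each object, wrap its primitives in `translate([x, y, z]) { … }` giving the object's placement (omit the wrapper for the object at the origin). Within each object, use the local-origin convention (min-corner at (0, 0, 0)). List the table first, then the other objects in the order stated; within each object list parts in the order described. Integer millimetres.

translate([0, 0, 669]) cube([1386, 944, 42]);
translate([30, 30, 0]) cube([78, 78, 669]);
translate([1278, 30, 0]) cube([78, 78, 669]);
translate([30, 836, 0]) cube([78, 78, 669]);
translate([1278, 836, 0]) cube([78, 78, 669]);
translate([514, -358, 0]) {
  translate([0, 0, 382]) cube([358, 258, 31]);
  translate([17, 17, 0]) cylinder(h = 382, r = 17);
  translate([341, 17, 0]) cylinder(h = 382, r = 17);
  translate([17, 241, 0]) cylinder(h = 382, r = 17);
  translate([341, 241, 0]) cylinder(h = 382, r = 17);
}
translate([514, 1044, 0]) {
  translate([0, 0, 382]) cube([358, 258, 31]);
  translate([17, 17, 0]) cylinder(h = 382, r = 17);
  translate([341, 17, 0]) cylinder(h = 382, r = 17);
  translate([17, 241, 0]) cylinder(h = 382, r = 17);
  translate([341, 241, 0]) cylinder(h = 382, r = 17);
}
translate([1486, 343, 0]) {
  translate([0, 0, 382]) cube([358, 258, 31]);
  translate([17, 17, 0]) cylinder(h = 382, r = 17);
  translate([341, 17, 0]) cylinder(h = 382, r = 17);
  translate([17, 241, 0]) cylinder(h = 382, r = 17);
  translate([341, 241, 0]) cylinder(h = 382, r = 17);
}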